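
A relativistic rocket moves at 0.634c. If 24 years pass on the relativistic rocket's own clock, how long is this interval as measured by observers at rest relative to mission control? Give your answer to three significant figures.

γ = 1/√(1 − β²) = 1/√(1 − 0.401956) = 1/√0.598044 = 1/0.773333 = 1.2931.
Time dilation: Δt = γ·Δτ = 1.2931 × 24 = 31.0 years.

31.0 years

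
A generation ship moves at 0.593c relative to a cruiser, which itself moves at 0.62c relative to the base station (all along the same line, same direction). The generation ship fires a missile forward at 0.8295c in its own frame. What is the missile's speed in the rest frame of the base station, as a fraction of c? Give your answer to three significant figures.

0.989c

Apply u = (u'+v)/(1+u'v) twice. Missile in the cruiser frame: (0.8295+0.593)/(1+0.8295·0.593) = 1.4225/1.4918935 = 0.95349c.
That velocity, transformed to the rest frame of the base station: (0.95349+0.62)/(1+0.95349·0.62) = 1.57349/1.5911638 = 0.98889c.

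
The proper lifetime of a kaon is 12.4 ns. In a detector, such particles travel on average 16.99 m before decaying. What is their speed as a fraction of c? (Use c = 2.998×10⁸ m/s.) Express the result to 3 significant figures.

0.977c

d = βγcτ ⇒ βγ = d/(cτ) = 16.99 m / (3.71752 m) = 4.5703.
β = (βγ)/√(1+(βγ)²) = 4.5703/√21.8876 = 0.977.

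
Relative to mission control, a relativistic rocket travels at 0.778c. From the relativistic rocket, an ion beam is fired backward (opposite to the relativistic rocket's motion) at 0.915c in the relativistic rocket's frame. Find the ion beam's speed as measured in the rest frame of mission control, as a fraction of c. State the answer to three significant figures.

0.475c

Relativistic velocity addition: u = (u' + v)/(1 + u'v/c²), with u' = −0.915c and v = 0.778c.
Numerator: −0.915 + 0.778 = −0.137. Denominator: 1 + (−0.915)(0.778) = 0.28813.
u = −0.137/0.28813 = −0.47548, so the speed is 0.475c.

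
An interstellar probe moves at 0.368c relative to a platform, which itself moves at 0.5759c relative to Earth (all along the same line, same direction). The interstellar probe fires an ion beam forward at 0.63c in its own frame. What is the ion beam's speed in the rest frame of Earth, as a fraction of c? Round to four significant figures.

0.9451c

Compose velocities in two stages. Stage 1 (into S'): u₁ = (0.63+0.368)/(1+0.63×0.368) = 0.81017.
Stage 2 (into S): u = (0.81017+0.5759)/(1+0.81017×0.5759) = 0.94511, so the speed is 0.9451c.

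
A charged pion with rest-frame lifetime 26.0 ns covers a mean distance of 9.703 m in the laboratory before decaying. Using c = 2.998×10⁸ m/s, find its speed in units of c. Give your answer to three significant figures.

Lab distance = (lab lifetime)·v = γτ·βc, so βγ = d/(cτ) = 9.703/(2.998×10⁸ × 2.600×10^-8) = 1.2448.
With βγ = 1.2448: γ² = 1 + (βγ)² = 2.54953, and β = (βγ)/γ = 1.2448/1.59672 = 0.780.

0.780c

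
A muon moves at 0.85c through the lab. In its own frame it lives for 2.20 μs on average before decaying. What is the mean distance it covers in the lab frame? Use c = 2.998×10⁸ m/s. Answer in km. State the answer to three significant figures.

1.06 km

With β = 0.85, γ = 1/√(1 − 0.85²) = 1/√0.2775 = 1.8983.
Lab-frame lifetime: Δt = γτ = 1.8983 × 2.20 μs = 4.1763 μs.
Distance: d = vΔt = 0.85 × 2.998×10⁸ m/s × 4.1763×10^-6 s = 1060 m = 1.06 km.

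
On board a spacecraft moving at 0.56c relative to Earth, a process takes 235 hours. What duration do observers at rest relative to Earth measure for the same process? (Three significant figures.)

γ = 1/√(1 − β²) = 1/√(1 − 0.3136) = 1/√0.6864 = 1/0.828493 = 1.207.
The onboard clock measures proper time, so the interval in the rest frame of Earth is dilated: Δt = γ·Δτ = 1.207 × 235 hours = 284 hours.

284 hours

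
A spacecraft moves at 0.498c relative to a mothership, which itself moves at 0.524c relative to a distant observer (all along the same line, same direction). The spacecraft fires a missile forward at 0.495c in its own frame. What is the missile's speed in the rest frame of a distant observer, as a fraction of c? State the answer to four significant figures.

Compose velocities in two stages. Stage 1 (into S'): u₁ = (0.495+0.498)/(1+0.495×0.498) = 0.79662.
Stage 2 (into S): u = (0.79662+0.524)/(1+0.79662×0.524) = 0.9317, so the speed is 0.9317c.

0.9317c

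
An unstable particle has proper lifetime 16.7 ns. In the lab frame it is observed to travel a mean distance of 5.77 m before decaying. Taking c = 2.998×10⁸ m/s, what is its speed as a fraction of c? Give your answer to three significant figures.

d = βγcτ ⇒ βγ = d/(cτ) = 5.770 m / (5.00666 m) = 1.1525.
β = (βγ)/√(1+(βγ)²) = 1.1525/√2.32826 = 0.755.

0.755c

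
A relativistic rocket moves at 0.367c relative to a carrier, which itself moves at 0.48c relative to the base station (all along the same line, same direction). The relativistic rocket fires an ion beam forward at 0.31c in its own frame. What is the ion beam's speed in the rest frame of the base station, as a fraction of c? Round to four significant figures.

0.8421c

Compose velocities in two stages. Stage 1 (into S'): u₁ = (0.31+0.367)/(1+0.31×0.367) = 0.60785.
Stage 2 (into S): u = (0.60785+0.48)/(1+0.60785×0.48) = 0.84214, so the speed is 0.8421c.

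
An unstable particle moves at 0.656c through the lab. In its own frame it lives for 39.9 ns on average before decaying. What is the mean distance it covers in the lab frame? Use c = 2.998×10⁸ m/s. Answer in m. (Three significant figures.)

10.4 m

With β = 0.656, γ = 1/√(1 − 0.656²) = 1/√0.569664 = 1.3249.
Lab-frame lifetime: Δt = γτ = 1.3249 × 39.9 ns = 52.864 ns.
Distance: d = vΔt = 0.656 × 2.998×10⁸ m/s × 5.2864×10^-8 s = 10.4 m.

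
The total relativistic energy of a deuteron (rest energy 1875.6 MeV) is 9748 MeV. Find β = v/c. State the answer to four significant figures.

0.9813

γ = E/(mc²) = 9748/1875.6 = 5.1973.
β = √(1 − 1/γ²) = √(1 − 0.0370207) = √0.9629793 = 0.9813.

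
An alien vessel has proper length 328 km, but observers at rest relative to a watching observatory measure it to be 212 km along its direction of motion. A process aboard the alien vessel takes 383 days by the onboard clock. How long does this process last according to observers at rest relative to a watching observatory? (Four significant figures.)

592.6 days

γ = L₀/L = 328/212 = 1.54717.
Δt = γΔτ = 1.54717 × 383 = 592.6 days.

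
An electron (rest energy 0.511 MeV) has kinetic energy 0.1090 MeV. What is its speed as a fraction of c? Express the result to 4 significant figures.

γ = 1 + K/(mc²) = 1 + 0.1090/0.511 = 1.2133.
β = √(1 − 1/γ²) = √(1 − 0.679303) = √0.320697 = 0.5663.

0.5663c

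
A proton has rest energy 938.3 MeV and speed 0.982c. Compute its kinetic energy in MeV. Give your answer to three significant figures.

Lorentz factor: γ = (1 − 0.964324)^(−1/2) = 5.2943.
Kinetic energy: K = (γ − 1)mc² = (5.2943 − 1) × 938.3 MeV = 4.2943 × 938.3 = 4030 MeV.

4030 MeV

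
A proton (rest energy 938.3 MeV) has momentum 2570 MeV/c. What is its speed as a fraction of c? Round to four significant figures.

0.9394c

pc/(mc²) = 2570/938.3 = 2.739 = βγ = β/√(1−β²).
So β² = x²/(1 + x²) with x = 2.739: x² = 7.50212, β² = 7.50212/8.50212 = 0.882382, β = 0.9394.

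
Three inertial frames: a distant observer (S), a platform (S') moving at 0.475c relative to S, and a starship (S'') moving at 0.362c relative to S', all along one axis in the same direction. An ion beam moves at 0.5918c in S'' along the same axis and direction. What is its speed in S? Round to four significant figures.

0.9180c

Compose velocities in two stages. Stage 1 (into S'): u₁ = (0.5918+0.362)/(1+0.5918×0.362) = 0.78552.
Stage 2 (into S): u = (0.78552+0.475)/(1+0.78552×0.475) = 0.918, so the speed is 0.9180c.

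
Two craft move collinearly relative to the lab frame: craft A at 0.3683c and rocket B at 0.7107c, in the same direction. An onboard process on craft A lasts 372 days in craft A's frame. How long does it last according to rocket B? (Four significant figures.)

419.9 days

Speed of craft A in rocket B's frame: u = (v_A − v_B)/(1 − v_A v_B/c²) = (0.3683 − 0.7107)/(1 − 0.3683×0.7107) = −0.3424/0.73824919 = −0.4638; |u| = 0.4638c.
At |u| = 0.4638c, γ = (1 − 0.21511)^(−1/2) = 1.1287.
The clock on craft A records proper time, so rocket B measures Δt = γΔτ = 1.1287 × 372 = 419.9 days.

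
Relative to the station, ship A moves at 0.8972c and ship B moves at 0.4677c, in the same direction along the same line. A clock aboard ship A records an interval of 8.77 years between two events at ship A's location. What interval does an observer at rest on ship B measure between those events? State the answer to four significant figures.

Speed of ship A in ship B's frame: u = (v_A − v_B)/(1 − v_A v_B/c²) = (0.8972 − 0.4677)/(1 − 0.8972×0.4677) = 0.4295/0.58037956 = 0.74003; |u| = 0.74003c.
At |u| = 0.74003c, γ = (1 − 0.547644)^(−1/2) = 1.4868.
The clock on ship A records proper time, so ship B measures Δt = γΔτ = 1.4868 × 8.77 = 13.04 years.

13.04 years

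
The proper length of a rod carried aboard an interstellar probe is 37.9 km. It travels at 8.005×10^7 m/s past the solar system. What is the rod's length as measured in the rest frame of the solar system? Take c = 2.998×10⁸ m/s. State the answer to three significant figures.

36.5 km

β = v/c = (8.005×10^7 m/s)/(2.998×10⁸ m/s) = 0.267011.
β² = 0.07129487, so γ = 1/√0.9287051 = 1.0377.
Along the direction of motion the measured length is L₀/γ = 37.9/1.0377 = 36.5 km.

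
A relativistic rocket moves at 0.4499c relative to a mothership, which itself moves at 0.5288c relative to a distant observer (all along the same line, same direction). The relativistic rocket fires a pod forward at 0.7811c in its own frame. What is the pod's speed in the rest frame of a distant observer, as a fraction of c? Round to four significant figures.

First combine the pod and relativistic rocket (S''→S'): u₁ = (0.7811 + 0.4499)/(1 + 0.7811×0.4499) = 1.231/1.35141689 = 0.9109.
Then combine with the mothership (S'→S): u = (0.9109 + 0.5288)/(1 + 0.9109×0.5288) = 1.4397/1.48168392 = 0.97166.

0.9717c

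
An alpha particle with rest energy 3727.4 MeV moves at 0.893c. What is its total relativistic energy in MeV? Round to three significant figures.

8280 MeV

γ = 1/√(1 − β²) = 1/√(1 − 0.797449) = 1/√0.202551 = 1/0.450057 = 2.2219.
Total energy: E = γmc² = 2.2219 × 3727.4 MeV = 8280 MeV.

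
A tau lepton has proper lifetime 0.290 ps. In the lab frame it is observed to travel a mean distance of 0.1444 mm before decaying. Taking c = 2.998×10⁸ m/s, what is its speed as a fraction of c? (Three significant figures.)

Lab distance = (lab lifetime)·v = γτ·βc, so βγ = d/(cτ) = 1.444×10^-4/(2.998×10⁸ × 2.900×10^-13) = 1.6609.
With βγ = 1.6609: γ² = 1 + (βγ)² = 3.75859, and β = (βγ)/γ = 1.6609/1.93871 = 0.857.

0.857c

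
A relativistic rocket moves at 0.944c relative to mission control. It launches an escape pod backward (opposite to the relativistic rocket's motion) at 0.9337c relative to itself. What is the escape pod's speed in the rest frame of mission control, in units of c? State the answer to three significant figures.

0.0869c

In units of c, u = (u' + v)/(1 + u'v) with u' = −0.9337 and v = 0.944.
Numerator: −0.9337 + 0.944 = 0.0103. Denominator: 1 + (−0.9337)(0.944) = 0.1185872.
u = 0.0103/0.1185872 = 0.086856, so the speed is 0.0869c.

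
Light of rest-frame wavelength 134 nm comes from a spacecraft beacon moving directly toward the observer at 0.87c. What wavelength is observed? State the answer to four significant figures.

35.33 nm

Relativistic Doppler for wavelength: λ_obs = λ_src · √((1−β)/(1+β)).
With β = 0.87: factor = √(0.13/1.87) = 0.26366.
λ_obs = 134 × 0.26366 = 35.33 nm.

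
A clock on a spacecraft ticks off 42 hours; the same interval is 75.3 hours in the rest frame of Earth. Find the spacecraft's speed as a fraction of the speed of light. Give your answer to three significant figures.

0.830c

γ = Δt/Δτ = 75.3/42 = 1.7929.
β = √(1 − 1/γ²) = √(1 − 0.311091) = √0.688909 = 0.830.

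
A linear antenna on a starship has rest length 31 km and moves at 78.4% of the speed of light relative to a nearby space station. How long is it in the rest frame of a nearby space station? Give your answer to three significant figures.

19.2 km

With β = 0.784, γ = 1/√(1 − 0.784²) = 1/√0.385344 = 1.6109.
Along the direction of motion the measured length is L₀/γ = 31/1.6109 = 19.2 km.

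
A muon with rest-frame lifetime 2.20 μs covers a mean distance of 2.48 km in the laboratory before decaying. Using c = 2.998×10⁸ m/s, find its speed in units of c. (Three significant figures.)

0.966c

Let x = d/(cτ) = 2480 m / (2.998×10⁸ m/s × 2.200×10^-6 s) = 3.7601. Since d = βγcτ, x = βγ = β/√(1−β²).
Solving: β² = x²/(1+x²) = 14.1384/15.1384 = 0.933943, so β = 0.966.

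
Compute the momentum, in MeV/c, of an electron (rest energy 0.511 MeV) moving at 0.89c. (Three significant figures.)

With β = 0.89, γ = 1/√(1 − 0.89²) = 1/√0.2079 = 2.1932.
Momentum: p = γβ·mc = 2.1932 × 0.89 × 0.511 MeV/c = 0.997 MeV/c.

0.997 MeV/c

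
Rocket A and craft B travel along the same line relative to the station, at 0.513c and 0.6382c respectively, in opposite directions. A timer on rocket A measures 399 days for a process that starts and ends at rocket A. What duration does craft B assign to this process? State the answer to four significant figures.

Transform rocket A's velocity into craft B's frame: (0.513 + 0.6382)/(1 + 0.513·0.6382) = 1.1512/1.3273966, so the relative speed is 0.86726c.
At |u| = 0.86726c, γ = (1 − 0.75214)^(−1/2) = 2.0086.
Rocket A's interval is proper; time dilation gives Δt_B = γΔτ = 2.0086 × 399 days = 801.4 days.

801.4 days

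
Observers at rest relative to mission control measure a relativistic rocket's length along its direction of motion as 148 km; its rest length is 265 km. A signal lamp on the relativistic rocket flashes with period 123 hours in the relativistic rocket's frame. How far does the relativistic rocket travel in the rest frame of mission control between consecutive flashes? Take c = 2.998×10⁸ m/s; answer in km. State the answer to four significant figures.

1.972×10^11 km

Length contraction gives γ = L₀/L = 265/148 = 1.79054.
β = √(1 − 1/γ²) = 0.82951. Lab-frame period = γτ = 1.79054×123 hours = 220.24 hours. Distance = βc × γτ = 0.82951 × 2.998×10⁸ m/s × 792864 s = 1.9718×10^14 m = 1.972×10^11 km.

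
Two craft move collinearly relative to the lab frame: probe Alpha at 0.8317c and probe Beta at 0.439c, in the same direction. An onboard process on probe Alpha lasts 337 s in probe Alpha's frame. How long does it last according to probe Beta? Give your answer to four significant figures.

428.9 s

Transform probe Alpha's velocity into probe Beta's frame: (0.8317 − 0.439)/(1 − 0.8317·0.439) = 0.3927/0.6348837, so the relative speed is 0.61854c.
At |u| = 0.61854c, γ = (1 − 0.382592)^(−1/2) = 1.2727.
The clock on probe Alpha records proper time, so probe Beta measures Δt = γΔτ = 1.2727 × 337 = 428.9 s.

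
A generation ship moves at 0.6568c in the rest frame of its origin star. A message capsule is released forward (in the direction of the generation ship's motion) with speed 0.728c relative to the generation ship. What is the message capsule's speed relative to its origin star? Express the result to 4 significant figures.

0.9368c

Relativistic velocity addition: u = (u' + v)/(1 + u'v/c²), with u' = 0.728c and v = 0.6568c.
Numerator: 0.728 + 0.6568 = 1.3848. Denominator: 1 + (0.728)(0.6568) = 1.4781504.
u = 1.3848/1.4781504 = 0.93685, so the speed is 0.9368c.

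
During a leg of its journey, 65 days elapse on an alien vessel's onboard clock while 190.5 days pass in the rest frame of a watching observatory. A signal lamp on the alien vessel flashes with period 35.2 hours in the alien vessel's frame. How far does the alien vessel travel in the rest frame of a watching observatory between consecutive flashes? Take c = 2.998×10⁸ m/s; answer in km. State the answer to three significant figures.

The time-dilation ratio gives γ = 190.5/65 = 2.93077.
β = √(1 − 1/γ²) = 0.93999. Lab-frame period = γτ = 2.93077×35.2 hours = 103.16 hours. Distance = βc × γτ = 0.93999 × 2.998×10⁸ m/s × 371376 s = 1.0466×10^14 m = 1.05×10^11 km.

1.05×10^11 km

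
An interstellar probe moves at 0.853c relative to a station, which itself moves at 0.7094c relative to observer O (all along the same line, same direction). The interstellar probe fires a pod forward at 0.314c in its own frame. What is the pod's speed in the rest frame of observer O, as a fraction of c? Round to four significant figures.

Apply u = (u'+v)/(1+u'v) twice. Pod in the station frame: (0.314+0.853)/(1+0.314·0.853) = 1.167/1.267842 = 0.92046c.
That velocity, transformed to the rest frame of observer O: (0.92046+0.7094)/(1+0.92046·0.7094) = 1.62986/1.652974324 = 0.98602c.

0.9860c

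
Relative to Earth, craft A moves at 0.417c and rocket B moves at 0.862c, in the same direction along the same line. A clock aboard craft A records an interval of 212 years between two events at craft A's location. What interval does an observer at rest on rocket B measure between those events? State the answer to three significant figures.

295 years

Speed of craft A in rocket B's frame: u = (v_A − v_B)/(1 − v_A v_B/c²) = (0.417 − 0.862)/(1 − 0.417×0.862) = −0.445/0.640546 = −0.69472; |u| = 0.69472c.
At |u| = 0.69472c, γ = (1 − 0.482636)^(−1/2) = 1.3903.
Craft A's interval is proper; time dilation gives Δt_B = γΔτ = 1.3903 × 212 years = 295 years.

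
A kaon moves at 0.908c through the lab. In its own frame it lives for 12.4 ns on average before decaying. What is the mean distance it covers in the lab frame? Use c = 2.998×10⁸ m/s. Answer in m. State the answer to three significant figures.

8.06 m

γ = 1/√(1 − β²) = 1/√(1 − 0.824464) = 1/√0.175536 = 1/0.41897 = 2.3868.
Lab-frame lifetime: Δt = γτ = 2.3868 × 12.4 ns = 29.596 ns.
Distance: d = vΔt = 0.908 × 2.998×10⁸ m/s × 2.9596×10^-8 s = 8.06 m.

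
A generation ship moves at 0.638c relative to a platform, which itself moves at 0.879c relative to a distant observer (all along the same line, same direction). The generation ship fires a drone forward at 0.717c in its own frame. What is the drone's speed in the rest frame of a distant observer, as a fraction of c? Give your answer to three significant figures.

0.995c

Apply u = (u'+v)/(1+u'v) twice. Drone in the platform frame: (0.717+0.638)/(1+0.717·0.638) = 1.355/1.457446 = 0.92971c.
That velocity, transformed to the rest frame of a distant observer: (0.92971+0.879)/(1+0.92971·0.879) = 1.80871/1.81721509 = 0.99532c.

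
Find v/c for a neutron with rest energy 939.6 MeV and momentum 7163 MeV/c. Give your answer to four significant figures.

0.9915

pc/(mc²) = 7163/939.6 = 7.6235 = βγ = β/√(1−β²).
So β² = x²/(1 + x²) with x = 7.6235: x² = 58.1178, β² = 58.1178/59.1178 = 0.983085, β = 0.9915.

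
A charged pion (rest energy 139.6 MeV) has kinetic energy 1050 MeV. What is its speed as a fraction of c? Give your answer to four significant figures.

γ = 1 + K/(mc²) = 1 + 1050/139.6 = 8.5215.
β = √(1 − 1/γ²) = √(1 − 0.0137711) = √0.9862289 = 0.9931.

0.9931c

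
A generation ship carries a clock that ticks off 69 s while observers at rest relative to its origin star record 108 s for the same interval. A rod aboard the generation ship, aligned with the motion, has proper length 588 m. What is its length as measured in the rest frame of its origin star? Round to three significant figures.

The time-dilation ratio gives γ = 108/69 = 1.56522.
The rod contracts by the same γ: 588 m / 1.56522 = 376 m.

376 m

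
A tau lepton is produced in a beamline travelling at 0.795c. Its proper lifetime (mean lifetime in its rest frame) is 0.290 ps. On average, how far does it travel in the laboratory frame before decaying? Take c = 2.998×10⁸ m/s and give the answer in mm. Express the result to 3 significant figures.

0.114 mm

With β = 0.795, γ = 1/√(1 − 0.795²) = 1/√0.367975 = 1.6485.
Lab-frame lifetime: Δt = γτ = 1.6485 × 0.290 ps = 0.47806 ps.
Distance: d = vΔt = 0.795 × 2.998×10⁸ m/s × 4.7806×10^-13 s = 1.14×10^-4 m = 0.114 mm.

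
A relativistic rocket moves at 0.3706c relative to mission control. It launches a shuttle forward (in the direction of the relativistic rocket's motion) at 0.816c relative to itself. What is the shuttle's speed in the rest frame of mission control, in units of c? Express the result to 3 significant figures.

0.911c

Relativistic velocity addition: u = (u' + v)/(1 + u'v/c²), with u' = 0.816c and v = 0.3706c.
Numerator: 0.816 + 0.3706 = 1.1866. Denominator: 1 + (0.816)(0.3706) = 1.3024096.
u = 1.1866/1.3024096 = 0.91108, so the speed is 0.911c.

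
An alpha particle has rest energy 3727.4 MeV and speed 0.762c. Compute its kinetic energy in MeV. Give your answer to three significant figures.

β² = 0.580644, so γ = 1/√0.419356 = 1.54422.
Kinetic energy: K = (γ − 1)mc² = (1.54422 − 1) × 3727.4 MeV = 0.54422 × 3727.4 = 2030 MeV.

2030 MeV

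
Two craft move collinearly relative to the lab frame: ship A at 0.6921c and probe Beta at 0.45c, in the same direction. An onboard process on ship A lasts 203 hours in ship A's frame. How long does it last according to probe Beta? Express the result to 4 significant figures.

Transform ship A's velocity into probe Beta's frame: (0.6921 − 0.45)/(1 − 0.6921·0.45) = 0.2421/0.688555, so the relative speed is 0.35161c.
At |u| = 0.35161c, γ = (1 − 0.12363)^(−1/2) = 1.0682.
Ship A's interval is proper; time dilation gives Δt_B = γΔτ = 1.0682 × 203 hours = 216.8 hours.

216.8 hours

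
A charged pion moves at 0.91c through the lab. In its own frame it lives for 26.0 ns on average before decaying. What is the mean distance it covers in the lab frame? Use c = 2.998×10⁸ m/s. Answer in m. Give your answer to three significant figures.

γ = 1/√(1 − β²) = 1/√(1 − 0.8281) = 1/√0.1719 = 1/0.414608 = 2.4119.
Lab-frame lifetime: Δt = γτ = 2.4119 × 26.0 ns = 62.709 ns.
Distance: d = vΔt = 0.91 × 2.998×10⁸ m/s × 6.2709×10^-8 s = 17.1 m.

17.1 m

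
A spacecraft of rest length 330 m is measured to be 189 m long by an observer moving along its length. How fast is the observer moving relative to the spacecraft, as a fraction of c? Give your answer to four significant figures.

0.8197c

Length contraction gives γ = L₀/L = 330/189 = 1.746.
β = √(1 − 1/γ²) = √0.671972 = 0.8197.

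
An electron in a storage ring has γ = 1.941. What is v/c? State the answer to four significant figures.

β = √(1 − 1/γ²) = √(1 − 1/3.767481) = √0.734571 = 0.8571.

0.8571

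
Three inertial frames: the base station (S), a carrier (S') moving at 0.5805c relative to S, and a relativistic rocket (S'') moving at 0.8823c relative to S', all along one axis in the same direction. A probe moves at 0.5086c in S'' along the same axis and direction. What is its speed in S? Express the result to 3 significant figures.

0.989c

Apply u = (u'+v)/(1+u'v) twice. Probe in the carrier frame: (0.5086+0.8823)/(1+0.5086·0.8823) = 1.3909/1.44873778 = 0.96008c.
That velocity, transformed to the rest frame of the base station: (0.96008+0.5805)/(1+0.96008·0.5805) = 1.54058/1.55732644 = 0.98925c.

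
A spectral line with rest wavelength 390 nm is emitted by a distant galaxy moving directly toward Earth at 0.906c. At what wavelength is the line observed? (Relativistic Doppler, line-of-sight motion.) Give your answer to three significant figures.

Relativistic Doppler for wavelength: λ_obs = λ_src · √((1−β)/(1+β)).
With β = 0.906: factor = √(0.094/1.906) = 0.22208.
λ_obs = 390 × 0.22208 = 86.6 nm.

86.6 nm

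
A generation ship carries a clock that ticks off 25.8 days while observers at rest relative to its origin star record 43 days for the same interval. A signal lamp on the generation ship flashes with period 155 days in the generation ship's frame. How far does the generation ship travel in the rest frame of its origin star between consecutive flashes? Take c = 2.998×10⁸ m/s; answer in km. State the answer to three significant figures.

The time-dilation ratio gives γ = 43/25.8 = 1.66667.
β = √(1 − 1/γ²) = 0.8. Lab-frame period = γτ = 1.66667×155 days = 258.33 days. Distance = βc × γτ = 0.8 × 2.998×10⁸ m/s × 22319712 s = 5.3532×10^15 m = 5.35×10^12 km.

5.35×10^12 km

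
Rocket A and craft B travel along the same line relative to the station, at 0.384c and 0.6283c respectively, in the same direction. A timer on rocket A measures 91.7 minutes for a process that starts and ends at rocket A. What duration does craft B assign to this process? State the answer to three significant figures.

96.9 minutes

Speed of rocket A in craft B's frame: u = (v_A − v_B)/(1 − v_A v_B/c²) = (0.384 − 0.6283)/(1 − 0.384×0.6283) = −0.2443/0.7587328 = −0.32198; |u| = 0.32198c.
At |u| = 0.32198c, γ = (1 − 0.103671)^(−1/2) = 1.0562.
The clock on rocket A records proper time, so craft B measures Δt = γΔτ = 1.0562 × 91.7 = 96.9 minutes.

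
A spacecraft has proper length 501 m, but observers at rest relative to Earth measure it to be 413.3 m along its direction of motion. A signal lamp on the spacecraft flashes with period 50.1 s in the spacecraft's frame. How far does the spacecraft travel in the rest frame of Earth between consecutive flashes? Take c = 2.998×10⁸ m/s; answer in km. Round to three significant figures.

1.03×10^7 km

From L = L₀/γ: γ = 501/413.3 = 1.21219.
β = √(1 − 1/γ²) = 0.5652. Lab-frame period = γτ = 1.21219×50.1 s = 60.731 s. Distance = βc × γτ = 0.5652 × 2.998×10⁸ m/s × 60.731 s = 1.0291×10^10 m = 1.03×10^7 km.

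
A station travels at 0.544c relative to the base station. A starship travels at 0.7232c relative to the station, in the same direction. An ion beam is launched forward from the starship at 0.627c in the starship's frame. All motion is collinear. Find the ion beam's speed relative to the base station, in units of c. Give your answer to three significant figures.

0.978c

First combine the ion beam and starship (S''→S'): u₁ = (0.627 + 0.7232)/(1 + 0.627×0.7232) = 1.3502/1.4534464 = 0.92896.
Then combine with the station (S'→S): u = (0.92896 + 0.544)/(1 + 0.92896×0.544) = 1.47296/1.50535424 = 0.97848.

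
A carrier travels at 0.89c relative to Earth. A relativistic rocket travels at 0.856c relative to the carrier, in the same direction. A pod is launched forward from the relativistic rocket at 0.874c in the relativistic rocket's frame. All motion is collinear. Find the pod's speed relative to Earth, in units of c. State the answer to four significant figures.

Compose velocities in two stages. Stage 1 (into S'): u₁ = (0.874+0.856)/(1+0.874×0.856) = 0.98962.
Stage 2 (into S): u = (0.98962+0.89)/(1+0.98962×0.89) = 0.99939, so the speed is 0.9994c.

0.9994c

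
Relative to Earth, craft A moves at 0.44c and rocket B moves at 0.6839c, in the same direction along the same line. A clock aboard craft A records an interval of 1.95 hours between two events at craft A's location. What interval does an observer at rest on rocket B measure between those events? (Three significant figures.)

2.08 hours

Speed of craft A in rocket B's frame: u = (v_A − v_B)/(1 − v_A v_B/c²) = (0.44 − 0.6839)/(1 − 0.44×0.6839) = −0.2439/0.699084 = −0.34889; |u| = 0.34889c.
γ for this relative speed: γ = 1/√(1 − 0.121724) = 1.067.
The clock on craft A records proper time, so rocket B measures Δt = γΔτ = 1.067 × 1.95 = 2.08 hours.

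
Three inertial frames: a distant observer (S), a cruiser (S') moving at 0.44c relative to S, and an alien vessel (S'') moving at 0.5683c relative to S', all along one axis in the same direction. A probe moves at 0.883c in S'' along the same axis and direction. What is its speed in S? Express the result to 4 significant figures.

Apply u = (u'+v)/(1+u'v) twice. Probe in the cruiser frame: (0.883+0.5683)/(1+0.883·0.5683) = 1.4513/1.5018089 = 0.96637c.
That velocity, transformed to the rest frame of a distant observer: (0.96637+0.44)/(1+0.96637·0.44) = 1.40637/1.4252028 = 0.98679c.

0.9868c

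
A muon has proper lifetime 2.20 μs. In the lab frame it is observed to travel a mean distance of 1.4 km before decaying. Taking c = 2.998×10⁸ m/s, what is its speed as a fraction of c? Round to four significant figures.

d = βγcτ ⇒ βγ = d/(cτ) = 1400 m / (659.56 m) = 2.1226.
β = (βγ)/√(1+(βγ)²) = 2.1226/√5.50543 = 0.9046.

0.9046c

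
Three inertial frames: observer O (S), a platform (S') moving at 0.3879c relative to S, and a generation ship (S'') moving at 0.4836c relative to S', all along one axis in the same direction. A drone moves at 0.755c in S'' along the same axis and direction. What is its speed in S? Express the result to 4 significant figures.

0.9580c

First combine the drone and generation ship (S''→S'): u₁ = (0.755 + 0.4836)/(1 + 0.755×0.4836) = 1.2386/1.365118 = 0.90732.
Then combine with the platform (S'→S): u = (0.90732 + 0.3879)/(1 + 0.90732×0.3879) = 1.29522/1.351949428 = 0.95804.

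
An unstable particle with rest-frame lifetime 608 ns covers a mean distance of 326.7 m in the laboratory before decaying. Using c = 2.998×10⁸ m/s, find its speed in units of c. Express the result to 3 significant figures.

0.873c

Let x = d/(cτ) = 326.7 m / (2.998×10⁸ m/s × 6.080×10^-7 s) = 1.7923. Since d = βγcτ, x = βγ = β/√(1−β²).
Solving: β² = x²/(1+x²) = 3.21234/4.21234 = 0.762602, so β = 0.873.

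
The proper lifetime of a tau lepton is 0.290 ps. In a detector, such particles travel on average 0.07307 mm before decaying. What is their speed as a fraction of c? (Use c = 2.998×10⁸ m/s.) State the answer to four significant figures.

Lab distance = (lab lifetime)·v = γτ·βc, so βγ = d/(cτ) = 7.307×10^-5/(2.998×10⁸ × 2.900×10^-13) = 0.84045.
With βγ = 0.84045: γ² = 1 + (βγ)² = 1.706356, and β = (βγ)/γ = 0.84045/1.30628 = 0.6434.

0.6434c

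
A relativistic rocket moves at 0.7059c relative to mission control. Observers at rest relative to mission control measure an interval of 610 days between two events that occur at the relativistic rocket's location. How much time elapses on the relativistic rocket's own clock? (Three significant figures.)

With β = 0.7059, γ = 1/√(1 − 0.7059²) = 1/√0.50170519 = 1.4118.
The relativistic rocket's clock runs slow as seen from mission control, so Δτ = Δt/γ = 610/1.4118 = 432 days.

432 days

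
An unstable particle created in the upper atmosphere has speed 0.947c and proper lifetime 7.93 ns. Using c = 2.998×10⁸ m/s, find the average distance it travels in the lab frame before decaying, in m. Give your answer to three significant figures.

With β = 0.947, γ = 1/√(1 − 0.947²) = 1/√0.103191 = 3.113.
Lab-frame lifetime: Δt = γτ = 3.113 × 7.93 ns = 24.686 ns.
Distance: d = vΔt = 0.947 × 2.998×10⁸ m/s × 2.4686×10^-8 s = 7.01 m.

7.01 m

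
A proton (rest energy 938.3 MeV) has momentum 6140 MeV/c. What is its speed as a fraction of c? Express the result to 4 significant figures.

0.9885c

pc/(mc²) = 6140/938.3 = 6.5437 = βγ = β/√(1−β²).
So β² = x²/(1 + x²) with x = 6.5437: x² = 42.82, β² = 42.82/43.82 = 0.977179, β = 0.9885.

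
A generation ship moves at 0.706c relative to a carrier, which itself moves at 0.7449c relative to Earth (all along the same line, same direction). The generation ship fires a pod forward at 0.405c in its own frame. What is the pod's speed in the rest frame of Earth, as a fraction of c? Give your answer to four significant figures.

Compose velocities in two stages. Stage 1 (into S'): u₁ = (0.405+0.706)/(1+0.405×0.706) = 0.86397.
Stage 2 (into S): u = (0.86397+0.7449)/(1+0.86397×0.7449) = 0.97889, so the speed is 0.9789c.

0.9789c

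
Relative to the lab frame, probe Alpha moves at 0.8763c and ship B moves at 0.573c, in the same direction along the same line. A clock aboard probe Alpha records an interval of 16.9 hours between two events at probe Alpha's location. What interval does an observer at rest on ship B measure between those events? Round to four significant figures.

21.31 hours

Speed of probe Alpha in ship B's frame: u = (v_A − v_B)/(1 − v_A v_B/c²) = (0.8763 − 0.573)/(1 − 0.8763×0.573) = 0.3033/0.4978801 = 0.60918; |u| = 0.60918c.
γ for this relative speed: γ = 1/√(1 − 0.3711) = 1.261.
Probe Alpha's interval is proper; time dilation gives Δt_B = γΔτ = 1.261 × 16.9 hours = 21.31 hours.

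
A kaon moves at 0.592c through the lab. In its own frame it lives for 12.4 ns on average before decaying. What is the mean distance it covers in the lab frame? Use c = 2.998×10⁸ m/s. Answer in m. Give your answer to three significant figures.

γ = 1/√(1 − β²) = 1/√(1 − 0.350464) = 1/√0.649536 = 1/0.805938 = 1.2408.
Lab-frame lifetime: Δt = γτ = 1.2408 × 12.4 ns = 15.386 ns.
Distance: d = vΔt = 0.592 × 2.998×10⁸ m/s × 1.5386×10^-8 s = 2.73 m.

2.73 m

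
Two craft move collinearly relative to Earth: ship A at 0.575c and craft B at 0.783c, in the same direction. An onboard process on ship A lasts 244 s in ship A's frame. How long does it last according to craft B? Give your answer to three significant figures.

264 s

Transform ship A's velocity into craft B's frame: (0.575 − 0.783)/(1 − 0.575·0.783) = −0.208/0.549775, so the relative speed is 0.37834c.
γ for this relative speed: γ = 1/√(1 − 0.143141) = 1.0803.
Ship A's interval is proper; time dilation gives Δt_B = γΔτ = 1.0803 × 244 s = 264 s.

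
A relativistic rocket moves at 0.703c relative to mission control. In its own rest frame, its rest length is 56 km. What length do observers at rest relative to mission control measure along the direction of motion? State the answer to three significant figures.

39.8 km

With β = 0.703, γ = 1/√(1 − 0.703²) = 1/√0.505791 = 1.4061.
Along the direction of motion the measured length is L₀/γ = 56/1.4061 = 39.8 km.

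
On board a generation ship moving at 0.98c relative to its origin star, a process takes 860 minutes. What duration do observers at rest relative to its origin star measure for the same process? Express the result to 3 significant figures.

Lorentz factor: γ = (1 − 0.9604)^(−1/2) = 5.0252.
Time dilation: Δt = γ·Δτ = 5.0252 × 860 = 4320 minutes.

4320 minutes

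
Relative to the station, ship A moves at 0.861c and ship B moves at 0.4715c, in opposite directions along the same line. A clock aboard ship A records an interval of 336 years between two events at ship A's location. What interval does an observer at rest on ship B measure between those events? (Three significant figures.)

Speed of ship A in ship B's frame: u = (v_A + v_B)/(1 + v_A v_B/c²) = (0.861 + 0.4715)/(1 + 0.861×0.4715) = 1.3325/1.4059615 = 0.94775; |u| = 0.94775c.
γ for this relative speed: γ = 1/√(1 − 0.89823) = 3.1347.
Ship A's interval is proper; time dilation gives Δt_B = γΔτ = 3.1347 × 336 years = 1050 years.

1050 years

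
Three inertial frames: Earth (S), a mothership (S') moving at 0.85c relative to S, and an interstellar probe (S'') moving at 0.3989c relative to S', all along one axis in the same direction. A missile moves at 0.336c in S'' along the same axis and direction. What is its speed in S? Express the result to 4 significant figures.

Apply u = (u'+v)/(1+u'v) twice. Missile in the mothership frame: (0.336+0.3989)/(1+0.336·0.3989) = 0.7349/1.1340304 = 0.64804c.
That velocity, transformed to the rest frame of Earth: (0.64804+0.85)/(1+0.64804·0.85) = 1.49804/1.550834 = 0.96596c.

0.9660c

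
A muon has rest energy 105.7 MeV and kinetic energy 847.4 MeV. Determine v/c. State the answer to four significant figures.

γ = 1 + K/(mc²) = 1 + 847.4/105.7 = 9.017.
β = √(1 − 1/γ²) = √(1 − 0.0122992) = √0.9877008 = 0.9938.

0.9938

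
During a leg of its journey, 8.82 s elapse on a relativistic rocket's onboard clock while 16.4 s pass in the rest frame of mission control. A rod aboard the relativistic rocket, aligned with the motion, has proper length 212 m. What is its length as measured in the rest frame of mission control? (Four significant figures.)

114.0 m

γ = Δt/Δτ = 16.4/8.82 = 1.85941.
The rod contracts by the same γ: 212 m / 1.85941 = 114.0 m.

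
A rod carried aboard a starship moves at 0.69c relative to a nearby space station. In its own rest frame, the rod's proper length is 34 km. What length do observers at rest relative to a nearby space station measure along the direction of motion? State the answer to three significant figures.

Lorentz factor: γ = (1 − 0.4761)^(−1/2) = 1.3816.
Along the direction of motion the measured length is L₀/γ = 34/1.3816 = 24.6 km.

24.6 km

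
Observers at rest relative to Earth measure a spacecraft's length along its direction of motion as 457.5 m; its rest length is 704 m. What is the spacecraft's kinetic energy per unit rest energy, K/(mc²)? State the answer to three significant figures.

0.539

From L = L₀/γ: γ = 704/457.5 = 1.5388.
Since K = (γ−1)mc², K/(mc²) = 1.5388 − 1 = 0.539.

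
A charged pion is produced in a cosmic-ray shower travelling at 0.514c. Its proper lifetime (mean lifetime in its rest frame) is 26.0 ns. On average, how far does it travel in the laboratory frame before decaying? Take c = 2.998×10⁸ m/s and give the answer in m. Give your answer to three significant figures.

Lorentz factor: γ = (1 − 0.264196)^(−1/2) = 1.1658.
Lab-frame lifetime: Δt = γτ = 1.1658 × 26.0 ns = 30.311 ns.
Distance: d = vΔt = 0.514 × 2.998×10⁸ m/s × 3.0311×10^-8 s = 4.67 m.

4.67 m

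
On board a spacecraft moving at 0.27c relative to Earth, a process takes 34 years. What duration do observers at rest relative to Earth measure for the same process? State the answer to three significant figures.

35.3 years

With β = 0.27, γ = 1/√(1 − 0.27²) = 1/√0.9271 = 1.0386.
Time dilation: Δt = γ·Δτ = 1.0386 × 34 = 35.3 years.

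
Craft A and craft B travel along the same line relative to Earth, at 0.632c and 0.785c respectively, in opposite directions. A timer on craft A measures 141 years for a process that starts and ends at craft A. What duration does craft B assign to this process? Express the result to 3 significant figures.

Speed of craft A in craft B's frame: u = (v_A + v_B)/(1 + v_A v_B/c²) = (0.632 + 0.785)/(1 + 0.632×0.785) = 1.417/1.49612 = 0.94712; |u| = 0.94712c.
At |u| = 0.94712c, γ = (1 − 0.897036)^(−1/2) = 3.1164.
The clock on craft A records proper time, so craft B measures Δt = γΔτ = 3.1164 × 141 = 439 years.

439 years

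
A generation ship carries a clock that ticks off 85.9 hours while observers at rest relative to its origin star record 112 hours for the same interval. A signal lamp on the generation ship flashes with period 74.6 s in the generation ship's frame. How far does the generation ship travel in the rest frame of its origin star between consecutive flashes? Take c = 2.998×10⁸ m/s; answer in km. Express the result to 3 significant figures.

1.87×10^7 km

γ = Δt/Δτ = 112/85.9 = 1.30384.
β = √(1 − 1/γ²) = 0.64169. Lab-frame period = γτ = 1.30384×74.6 s = 97.266 s. Distance = βc × γτ = 0.64169 × 2.998×10⁸ m/s × 97.266 s = 1.8712×10^10 m = 1.87×10^7 km.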